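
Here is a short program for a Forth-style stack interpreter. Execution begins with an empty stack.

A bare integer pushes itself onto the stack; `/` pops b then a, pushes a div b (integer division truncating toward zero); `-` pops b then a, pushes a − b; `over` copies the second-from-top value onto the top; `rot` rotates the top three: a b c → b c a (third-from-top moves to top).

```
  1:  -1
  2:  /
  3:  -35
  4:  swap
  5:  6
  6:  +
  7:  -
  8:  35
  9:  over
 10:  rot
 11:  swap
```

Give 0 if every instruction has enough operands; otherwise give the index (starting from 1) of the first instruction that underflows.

-1 -> -1
/  — needs 2 operands, stack has 1 → underflow

2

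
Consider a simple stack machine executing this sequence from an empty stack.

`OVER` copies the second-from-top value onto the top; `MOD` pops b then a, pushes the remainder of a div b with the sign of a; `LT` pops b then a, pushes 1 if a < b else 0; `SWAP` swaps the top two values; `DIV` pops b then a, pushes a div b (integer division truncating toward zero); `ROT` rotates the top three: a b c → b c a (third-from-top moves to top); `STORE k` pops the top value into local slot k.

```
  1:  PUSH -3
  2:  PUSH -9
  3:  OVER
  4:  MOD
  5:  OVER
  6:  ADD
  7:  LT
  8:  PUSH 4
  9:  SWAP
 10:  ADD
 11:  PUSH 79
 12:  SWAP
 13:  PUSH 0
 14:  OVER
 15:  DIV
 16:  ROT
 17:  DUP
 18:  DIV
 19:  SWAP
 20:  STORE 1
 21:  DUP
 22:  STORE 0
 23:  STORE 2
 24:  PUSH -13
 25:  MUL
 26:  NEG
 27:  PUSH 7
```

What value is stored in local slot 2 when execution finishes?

PUSH -3  → -3
PUSH -9  → -3 -9
OVER     → -3 -9 -3
MOD      → -3 0
OVER     → -3 0 -3
ADD      → -3 -3
LT       → 0
PUSH 4   → 0 4
SWAP     → 4 0
ADD      → 4
PUSH 79  → 4 79
SWAP     → 79 4
PUSH 0   → 79 4 0
OVER     → 79 4 0 4
DIV      → 79 4 0
ROT      → 4 0 79
DUP      → 4 0 79 79
DIV      → 4 0 1
SWAP     → 4 1 0
STORE 1  → 4 1
DUP      → 4 1 1
STORE 0  → 4 1
STORE 2  → 4
PUSH -13 → 4 -13
MUL      → -52
NEG      → 52
PUSH 7   → 52 7

1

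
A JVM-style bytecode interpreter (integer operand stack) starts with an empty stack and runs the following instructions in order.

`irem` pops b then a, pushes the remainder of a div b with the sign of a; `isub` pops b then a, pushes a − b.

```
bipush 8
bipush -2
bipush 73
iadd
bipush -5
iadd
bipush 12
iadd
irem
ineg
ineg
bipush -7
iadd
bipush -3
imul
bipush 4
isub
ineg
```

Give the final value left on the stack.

bipush 8  -> [8]
bipush -2 -> [8, -2]
bipush 73 -> [8, -2, 73]
iadd      -> [8, 71]
bipush -5 -> [8, 71, -5]
iadd      -> [8, 66]
bipush 12 -> [8, 66, 12]
iadd      -> [8, 78]
irem      -> [8]
ineg      -> [-8]
ineg      -> [8]
bipush -7 -> [8, -7]
iadd      -> [1]
bipush -3 -> [1, -3]
imul      -> [-3]
bipush 4  -> [-3, 4]
isub      -> [-7]
ineg      -> [7]

7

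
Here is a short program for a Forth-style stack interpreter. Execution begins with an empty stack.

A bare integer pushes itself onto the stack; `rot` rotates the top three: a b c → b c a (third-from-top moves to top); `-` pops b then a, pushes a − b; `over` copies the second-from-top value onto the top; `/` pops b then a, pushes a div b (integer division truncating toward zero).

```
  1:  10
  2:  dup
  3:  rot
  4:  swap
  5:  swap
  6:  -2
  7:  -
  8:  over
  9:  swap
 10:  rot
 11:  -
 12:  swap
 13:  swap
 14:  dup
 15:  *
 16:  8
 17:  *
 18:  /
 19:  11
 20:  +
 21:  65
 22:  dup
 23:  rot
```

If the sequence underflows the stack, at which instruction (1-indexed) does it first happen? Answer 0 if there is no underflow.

10  : [10]
dup : [10, 10]
rot  — needs 3 operands, stack has 2 → underflow

3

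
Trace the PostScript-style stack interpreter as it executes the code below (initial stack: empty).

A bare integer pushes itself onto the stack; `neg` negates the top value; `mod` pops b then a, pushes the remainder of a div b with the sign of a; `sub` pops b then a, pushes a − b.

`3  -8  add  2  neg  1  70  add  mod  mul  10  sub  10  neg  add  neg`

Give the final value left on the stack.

3    [3]
-8   [3, -8]
add  [-5]
2    [-5, 2]
neg  [-5, -2]
1    [-5, -2, 1]
70   [-5, -2, 1, 70]
add  [-5, -2, 71]
mod  [-5, -2]
mul  [10]
10   [10, 10]
sub  [0]
10   [0, 10]
neg  [0, -10]
add  [-10]
neg  [10]

10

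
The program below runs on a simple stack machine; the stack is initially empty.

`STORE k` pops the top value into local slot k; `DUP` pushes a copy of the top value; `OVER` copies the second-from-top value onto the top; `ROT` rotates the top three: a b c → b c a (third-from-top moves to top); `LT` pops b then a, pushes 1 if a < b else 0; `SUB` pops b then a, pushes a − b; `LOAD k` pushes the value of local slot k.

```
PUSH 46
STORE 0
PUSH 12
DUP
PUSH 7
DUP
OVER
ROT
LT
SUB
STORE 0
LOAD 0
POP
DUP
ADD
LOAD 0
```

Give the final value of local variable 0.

7

PUSH 46  46
STORE 0  (empty)
PUSH 12  12
DUP      12 12
PUSH 7   12 12 7
DUP      12 12 7 7
OVER     12 12 7 7 7
ROT      12 12 7 7 7
LT       12 12 7 0
SUB      12 12 7
STORE 0  12 12
LOAD 0   12 12 7
POP      12 12
DUP      12 12 12
ADD      12 24
LOAD 0   12 24 7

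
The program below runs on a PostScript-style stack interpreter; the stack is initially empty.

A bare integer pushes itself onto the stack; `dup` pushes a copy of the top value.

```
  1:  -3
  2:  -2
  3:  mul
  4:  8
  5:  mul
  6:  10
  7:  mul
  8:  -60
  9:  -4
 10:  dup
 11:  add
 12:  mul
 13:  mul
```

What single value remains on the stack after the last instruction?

-3  -> -3
-2  -> -3 -2
mul -> 6
8   -> 6 8
mul -> 48
10  -> 48 10
mul -> 480
-60 -> 480 -60
-4  -> 480 -60 -4
dup -> 480 -60 -4 -4
add -> 480 -60 -8
mul -> 480 480
mul -> 230400

230400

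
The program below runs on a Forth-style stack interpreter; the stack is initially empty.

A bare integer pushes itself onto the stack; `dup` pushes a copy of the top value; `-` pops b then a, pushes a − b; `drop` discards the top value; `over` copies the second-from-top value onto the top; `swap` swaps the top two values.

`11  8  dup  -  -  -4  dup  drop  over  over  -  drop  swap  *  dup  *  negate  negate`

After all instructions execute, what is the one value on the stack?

11      11
8       11 8
dup     11 8 8
-       11 0
-       11
-4      11 -4
dup     11 -4 -4
drop    11 -4
over    11 -4 11
over    11 -4 11 -4
-       11 -4 15
drop    11 -4
swap    -4 11
*       -44
dup     -44 -44
*       1936
negate  -1936
negate  1936

1936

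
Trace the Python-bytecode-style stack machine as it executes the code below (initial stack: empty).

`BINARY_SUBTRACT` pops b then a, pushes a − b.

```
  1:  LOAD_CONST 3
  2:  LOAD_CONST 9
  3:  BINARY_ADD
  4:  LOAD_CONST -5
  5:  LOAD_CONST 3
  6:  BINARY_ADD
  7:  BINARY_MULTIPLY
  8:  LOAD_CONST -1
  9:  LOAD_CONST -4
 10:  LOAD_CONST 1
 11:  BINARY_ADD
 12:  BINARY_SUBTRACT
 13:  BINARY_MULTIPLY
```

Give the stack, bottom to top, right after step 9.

[-24, -1, -4]

LOAD_CONST 3    -> 3
LOAD_CONST 9    -> 3 9
BINARY_ADD      -> 12
LOAD_CONST -5   -> 12 -5
LOAD_CONST 3    -> 12 -5 3
BINARY_ADD      -> 12 -2
BINARY_MULTIPLY -> -24
LOAD_CONST -1   -> -24 -1
LOAD_CONST -4   -> -24 -1 -4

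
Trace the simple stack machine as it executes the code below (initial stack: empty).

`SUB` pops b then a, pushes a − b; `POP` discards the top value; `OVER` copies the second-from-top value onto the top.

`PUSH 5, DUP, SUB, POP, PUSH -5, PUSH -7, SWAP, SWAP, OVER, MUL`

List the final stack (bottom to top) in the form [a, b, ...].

PUSH 5  : [5]
DUP     : [5, 5]
SUB     : [0]
POP     : []
PUSH -5 : [-5]
PUSH -7 : [-5, -7]
SWAP    : [-7, -5]
SWAP    : [-5, -7]
OVER    : [-5, -7, -5]
MUL     : [-5, 35]

[-5, 35]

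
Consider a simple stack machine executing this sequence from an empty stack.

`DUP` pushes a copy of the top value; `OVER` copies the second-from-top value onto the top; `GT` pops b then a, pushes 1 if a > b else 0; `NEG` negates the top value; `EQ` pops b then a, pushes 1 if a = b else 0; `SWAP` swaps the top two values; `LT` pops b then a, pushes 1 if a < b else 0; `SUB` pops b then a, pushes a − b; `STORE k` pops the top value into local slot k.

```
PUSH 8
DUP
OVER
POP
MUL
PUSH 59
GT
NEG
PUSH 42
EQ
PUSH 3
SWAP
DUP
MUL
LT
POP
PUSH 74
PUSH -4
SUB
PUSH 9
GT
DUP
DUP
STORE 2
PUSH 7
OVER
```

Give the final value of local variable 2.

PUSH 8  → 8
DUP     → 8 8
OVER    → 8 8 8
POP     → 8 8
MUL     → 64
PUSH 59 → 64 59
GT      → 1
NEG     → -1
PUSH 42 → -1 42
EQ      → 0
PUSH 3  → 0 3
SWAP    → 3 0
DUP     → 3 0 0
MUL     → 3 0
LT      → 0
POP     → (empty)
PUSH 74 → 74
PUSH -4 → 74 -4
SUB     → 78
PUSH 9  → 78 9
GT      → 1
DUP     → 1 1
DUP     → 1 1 1
STORE 2 → 1 1
PUSH 7  → 1 1 7
OVER    → 1 1 7 1

1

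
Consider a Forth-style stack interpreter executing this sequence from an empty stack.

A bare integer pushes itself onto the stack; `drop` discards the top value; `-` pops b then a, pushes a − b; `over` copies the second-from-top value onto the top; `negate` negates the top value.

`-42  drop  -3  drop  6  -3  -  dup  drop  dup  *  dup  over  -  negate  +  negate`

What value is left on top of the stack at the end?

-42    : -42
drop   : (empty)
-3     : -3
drop   : (empty)
6      : 6
-3     : 6 -3
-      : 9
dup    : 9 9
drop   : 9
dup    : 9 9
*      : 81
dup    : 81 81
over   : 81 81 81
-      : 81 0
negate : 81 0
+      : 81
negate : -81

-81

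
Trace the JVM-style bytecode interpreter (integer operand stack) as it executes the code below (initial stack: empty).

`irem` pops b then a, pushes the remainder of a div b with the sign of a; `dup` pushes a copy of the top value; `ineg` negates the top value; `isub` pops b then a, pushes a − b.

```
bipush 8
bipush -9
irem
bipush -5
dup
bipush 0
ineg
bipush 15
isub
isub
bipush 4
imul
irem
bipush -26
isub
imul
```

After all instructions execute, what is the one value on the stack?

bipush 8   → [8]
bipush -9  → [8, -9]
irem       → [8]
bipush -5  → [8, -5]
dup        → [8, -5, -5]
bipush 0   → [8, -5, -5, 0]
ineg       → [8, -5, -5, 0]
bipush 15  → [8, -5, -5, 0, 15]
isub       → [8, -5, -5, -15]
isub       → [8, -5, 10]
bipush 4   → [8, -5, 10, 4]
imul       → [8, -5, 40]
irem       → [8, -5]
bipush -26 → [8, -5, -26]
isub       → [8, 21]
imul       → [168]

168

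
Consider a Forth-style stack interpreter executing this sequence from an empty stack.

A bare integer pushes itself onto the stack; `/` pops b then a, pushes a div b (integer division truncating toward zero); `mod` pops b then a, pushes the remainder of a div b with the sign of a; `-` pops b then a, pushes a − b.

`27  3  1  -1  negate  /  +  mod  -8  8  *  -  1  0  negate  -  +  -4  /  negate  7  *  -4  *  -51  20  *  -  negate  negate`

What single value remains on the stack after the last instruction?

27     → 27
3      → 27 3
1      → 27 3 1
-1     → 27 3 1 -1
negate → 27 3 1 1
/      → 27 3 1
+      → 27 4
mod    → 3
-8     → 3 -8
8      → 3 -8 8
*      → 3 -64
-      → 67
1      → 67 1
0      → 67 1 0
negate → 67 1 0
-      → 67 1
+      → 68
-4     → 68 -4
/      → -17
negate → 17
7      → 17 7
*      → 119
-4     → 119 -4
*      → -476
-51    → -476 -51
20     → -476 -51 20
*      → -476 -1020
-      → 544
negate → -544
negate → 544

544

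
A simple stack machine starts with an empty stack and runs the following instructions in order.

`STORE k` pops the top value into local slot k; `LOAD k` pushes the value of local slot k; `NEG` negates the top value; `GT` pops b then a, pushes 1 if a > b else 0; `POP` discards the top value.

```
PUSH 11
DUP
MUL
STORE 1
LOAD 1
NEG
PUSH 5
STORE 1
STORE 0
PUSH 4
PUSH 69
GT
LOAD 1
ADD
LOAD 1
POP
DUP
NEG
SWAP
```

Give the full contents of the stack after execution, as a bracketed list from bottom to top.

PUSH 11  [11]
DUP      [11, 11]
MUL      [121]
STORE 1  []
LOAD 1   [121]
NEG      [-121]
PUSH 5   [-121, 5]
STORE 1  [-121]
STORE 0  []
PUSH 4   [4]
PUSH 69  [4, 69]
GT       [0]
LOAD 1   [0, 5]
ADD      [5]
LOAD 1   [5, 5]
POP      [5]
DUP      [5, 5]
NEG      [5, -5]
SWAP     [-5, 5]

[-5, 5]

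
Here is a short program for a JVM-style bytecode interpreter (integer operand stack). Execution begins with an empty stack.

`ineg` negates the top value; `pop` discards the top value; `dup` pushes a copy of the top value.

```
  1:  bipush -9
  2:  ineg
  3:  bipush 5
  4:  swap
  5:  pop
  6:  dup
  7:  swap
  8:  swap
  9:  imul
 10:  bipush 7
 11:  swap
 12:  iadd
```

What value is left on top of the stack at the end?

32

bipush -9 → -9
ineg      → 9
bipush 5  → 9 5
swap      → 5 9
pop       → 5
dup       → 5 5
swap      → 5 5
swap      → 5 5
imul      → 25
bipush 7  → 25 7
swap      → 7 25
iadd      → 32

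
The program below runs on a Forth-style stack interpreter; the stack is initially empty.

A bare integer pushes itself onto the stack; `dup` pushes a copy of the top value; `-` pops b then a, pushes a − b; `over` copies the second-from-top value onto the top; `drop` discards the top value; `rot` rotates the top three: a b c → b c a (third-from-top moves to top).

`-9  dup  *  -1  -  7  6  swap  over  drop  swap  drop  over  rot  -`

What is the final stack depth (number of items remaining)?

-9    -9
dup   -9 -9
*     81
-1    81 -1
-     82
7     82 7
6     82 7 6
swap  82 6 7
over  82 6 7 6
drop  82 6 7
swap  82 7 6
drop  82 7
over  82 7 82
rot   7 82 82
-     7 0

2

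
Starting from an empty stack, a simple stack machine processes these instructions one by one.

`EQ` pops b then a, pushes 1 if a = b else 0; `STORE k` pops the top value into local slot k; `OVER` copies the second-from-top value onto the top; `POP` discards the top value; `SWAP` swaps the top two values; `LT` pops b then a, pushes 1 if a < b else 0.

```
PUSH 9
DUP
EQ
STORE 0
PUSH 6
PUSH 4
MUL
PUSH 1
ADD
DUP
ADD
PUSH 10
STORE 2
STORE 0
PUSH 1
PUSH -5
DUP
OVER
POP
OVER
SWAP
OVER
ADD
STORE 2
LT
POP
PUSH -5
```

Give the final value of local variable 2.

PUSH 9   9
DUP      9 9
EQ       1
STORE 0  (empty)
PUSH 6   6
PUSH 4   6 4
MUL      24
PUSH 1   24 1
ADD      25
DUP      25 25
ADD      50
PUSH 10  50 10
STORE 2  50
STORE 0  (empty)
PUSH 1   1
PUSH -5  1 -5
DUP      1 -5 -5
OVER     1 -5 -5 -5
POP      1 -5 -5
OVER     1 -5 -5 -5
SWAP     1 -5 -5 -5
OVER     1 -5 -5 -5 -5
ADD      1 -5 -5 -10
STORE 2  1 -5 -5
LT       1 0
POP      1
PUSH -5  1 -5

-10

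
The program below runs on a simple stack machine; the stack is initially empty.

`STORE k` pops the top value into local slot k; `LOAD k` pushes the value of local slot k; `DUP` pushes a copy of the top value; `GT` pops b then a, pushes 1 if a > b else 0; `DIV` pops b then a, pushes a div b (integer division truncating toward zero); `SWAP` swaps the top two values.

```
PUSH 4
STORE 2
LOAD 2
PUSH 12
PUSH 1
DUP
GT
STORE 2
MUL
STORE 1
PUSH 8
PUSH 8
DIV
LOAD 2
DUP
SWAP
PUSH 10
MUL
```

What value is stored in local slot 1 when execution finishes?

PUSH 4   4
STORE 2  (empty)
LOAD 2   4
PUSH 12  4 12
PUSH 1   4 12 1
DUP      4 12 1 1
GT       4 12 0
STORE 2  4 12
MUL      48
STORE 1  (empty)
PUSH 8   8
PUSH 8   8 8
DIV      1
LOAD 2   1 0
DUP      1 0 0
SWAP     1 0 0
PUSH 10  1 0 0 10
MUL      1 0 0

48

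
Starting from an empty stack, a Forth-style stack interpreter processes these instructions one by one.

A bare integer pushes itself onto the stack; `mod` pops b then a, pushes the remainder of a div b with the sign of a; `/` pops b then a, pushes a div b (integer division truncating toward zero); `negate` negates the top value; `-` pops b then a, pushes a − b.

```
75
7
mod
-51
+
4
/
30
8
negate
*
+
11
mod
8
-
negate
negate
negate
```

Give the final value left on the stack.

75     → [75]
7      → [75, 7]
mod    → [5]
-51    → [5, -51]
+      → [-46]
4      → [-46, 4]
/      → [-11]
30     → [-11, 30]
8      → [-11, 30, 8]
negate → [-11, 30, -8]
*      → [-11, -240]
+      → [-251]
11     → [-251, 11]
mod    → [-9]
8      → [-9, 8]
-      → [-17]
negate → [17]
negate → [-17]
negate → [17]

17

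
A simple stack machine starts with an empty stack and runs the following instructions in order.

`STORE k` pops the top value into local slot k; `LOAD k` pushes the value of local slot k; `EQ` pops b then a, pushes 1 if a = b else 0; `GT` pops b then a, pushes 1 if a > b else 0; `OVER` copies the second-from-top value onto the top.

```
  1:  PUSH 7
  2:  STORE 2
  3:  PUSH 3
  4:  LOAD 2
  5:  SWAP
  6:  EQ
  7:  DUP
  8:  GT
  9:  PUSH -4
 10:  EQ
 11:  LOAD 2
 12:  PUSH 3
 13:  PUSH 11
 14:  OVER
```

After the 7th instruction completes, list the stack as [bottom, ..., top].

PUSH 7  -> [7]
STORE 2 -> []
PUSH 3  -> [3]
LOAD 2  -> [3, 7]
SWAP    -> [7, 3]
EQ      -> [0]
DUP     -> [0, 0]

[0, 0]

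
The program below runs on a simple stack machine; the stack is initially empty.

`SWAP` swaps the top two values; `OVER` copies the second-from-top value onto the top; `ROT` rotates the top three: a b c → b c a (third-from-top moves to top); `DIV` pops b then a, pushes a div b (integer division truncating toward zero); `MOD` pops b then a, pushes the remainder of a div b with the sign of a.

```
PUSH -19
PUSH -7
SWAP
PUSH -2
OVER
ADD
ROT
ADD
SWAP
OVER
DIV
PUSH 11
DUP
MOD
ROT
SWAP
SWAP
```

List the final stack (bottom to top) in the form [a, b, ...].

PUSH -19 → -19
PUSH -7  → -19 -7
SWAP     → -7 -19
PUSH -2  → -7 -19 -2
OVER     → -7 -19 -2 -19
ADD      → -7 -19 -21
ROT      → -19 -21 -7
ADD      → -19 -28
SWAP     → -28 -19
OVER     → -28 -19 -28
DIV      → -28 0
PUSH 11  → -28 0 11
DUP      → -28 0 11 11
MOD      → -28 0 0
ROT      → 0 0 -28
SWAP     → 0 -28 0
SWAP     → 0 0 -28

[0, 0, -28]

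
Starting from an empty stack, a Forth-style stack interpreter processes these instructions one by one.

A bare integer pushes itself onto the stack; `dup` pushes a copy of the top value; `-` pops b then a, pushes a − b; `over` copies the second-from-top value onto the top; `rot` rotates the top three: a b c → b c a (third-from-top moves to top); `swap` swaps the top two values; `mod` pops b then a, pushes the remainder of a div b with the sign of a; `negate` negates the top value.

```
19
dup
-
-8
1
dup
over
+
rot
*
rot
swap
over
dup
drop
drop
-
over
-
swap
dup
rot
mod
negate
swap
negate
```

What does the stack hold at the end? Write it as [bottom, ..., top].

19     -> [19]
dup    -> [19, 19]
-      -> [0]
-8     -> [0, -8]
1      -> [0, -8, 1]
dup    -> [0, -8, 1, 1]
over   -> [0, -8, 1, 1, 1]
+      -> [0, -8, 1, 2]
rot    -> [0, 1, 2, -8]
*      -> [0, 1, -16]
rot    -> [1, -16, 0]
swap   -> [1, 0, -16]
over   -> [1, 0, -16, 0]
dup    -> [1, 0, -16, 0, 0]
drop   -> [1, 0, -16, 0]
drop   -> [1, 0, -16]
-      -> [1, 16]
over   -> [1, 16, 1]
-      -> [1, 15]
swap   -> [15, 1]
dup    -> [15, 1, 1]
rot    -> [1, 1, 15]
mod    -> [1, 1]
negate -> [1, -1]
swap   -> [-1, 1]
negate -> [-1, -1]

[-1, -1]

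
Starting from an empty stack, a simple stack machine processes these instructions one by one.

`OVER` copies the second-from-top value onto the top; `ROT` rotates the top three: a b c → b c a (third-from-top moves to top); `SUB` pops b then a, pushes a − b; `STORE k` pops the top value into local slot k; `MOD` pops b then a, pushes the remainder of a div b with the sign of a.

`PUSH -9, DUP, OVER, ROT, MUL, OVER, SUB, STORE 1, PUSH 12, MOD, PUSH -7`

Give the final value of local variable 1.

PUSH -9  -9
DUP      -9 -9
OVER     -9 -9 -9
ROT      -9 -9 -9
MUL      -9 81
OVER     -9 81 -9
SUB      -9 90
STORE 1  -9
PUSH 12  -9 12
MOD      -9
PUSH -7  -9 -7

90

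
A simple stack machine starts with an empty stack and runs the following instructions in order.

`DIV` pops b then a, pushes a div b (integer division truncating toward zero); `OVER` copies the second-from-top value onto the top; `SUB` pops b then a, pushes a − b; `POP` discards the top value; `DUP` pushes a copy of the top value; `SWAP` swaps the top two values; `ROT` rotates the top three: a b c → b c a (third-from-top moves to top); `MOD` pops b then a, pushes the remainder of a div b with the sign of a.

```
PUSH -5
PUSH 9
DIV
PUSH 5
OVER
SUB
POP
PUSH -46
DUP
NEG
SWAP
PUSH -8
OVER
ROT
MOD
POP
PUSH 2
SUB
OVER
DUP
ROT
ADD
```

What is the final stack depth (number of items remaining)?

4

PUSH -5  → -5
PUSH 9   → -5 9
DIV      → 0
PUSH 5   → 0 5
OVER     → 0 5 0
SUB      → 0 5
POP      → 0
PUSH -46 → 0 -46
DUP      → 0 -46 -46
NEG      → 0 -46 46
SWAP     → 0 46 -46
PUSH -8  → 0 46 -46 -8
OVER     → 0 46 -46 -8 -46
ROT      → 0 46 -8 -46 -46
MOD      → 0 46 -8 0
POP      → 0 46 -8
PUSH 2   → 0 46 -8 2
SUB      → 0 46 -10
OVER     → 0 46 -10 46
DUP      → 0 46 -10 46 46
ROT      → 0 46 46 46 -10
ADD      → 0 46 46 36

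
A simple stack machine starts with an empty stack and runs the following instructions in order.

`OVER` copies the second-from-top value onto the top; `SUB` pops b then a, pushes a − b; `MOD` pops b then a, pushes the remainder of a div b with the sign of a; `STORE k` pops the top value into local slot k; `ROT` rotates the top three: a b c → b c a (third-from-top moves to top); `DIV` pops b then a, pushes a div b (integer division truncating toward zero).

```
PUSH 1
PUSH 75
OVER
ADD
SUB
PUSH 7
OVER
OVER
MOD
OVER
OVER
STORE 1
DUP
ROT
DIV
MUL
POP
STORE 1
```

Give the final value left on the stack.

-75

PUSH 1  -> [1]
PUSH 75 -> [1, 75]
OVER    -> [1, 75, 1]
ADD     -> [1, 76]
SUB     -> [-75]
PUSH 7  -> [-75, 7]
OVER    -> [-75, 7, -75]
OVER    -> [-75, 7, -75, 7]
MOD     -> [-75, 7, -5]
OVER    -> [-75, 7, -5, 7]
OVER    -> [-75, 7, -5, 7, -5]
STORE 1 -> [-75, 7, -5, 7]
DUP     -> [-75, 7, -5, 7, 7]
ROT     -> [-75, 7, 7, 7, -5]
DIV     -> [-75, 7, 7, -1]
MUL     -> [-75, 7, -7]
POP     -> [-75, 7]
STORE 1 -> [-75]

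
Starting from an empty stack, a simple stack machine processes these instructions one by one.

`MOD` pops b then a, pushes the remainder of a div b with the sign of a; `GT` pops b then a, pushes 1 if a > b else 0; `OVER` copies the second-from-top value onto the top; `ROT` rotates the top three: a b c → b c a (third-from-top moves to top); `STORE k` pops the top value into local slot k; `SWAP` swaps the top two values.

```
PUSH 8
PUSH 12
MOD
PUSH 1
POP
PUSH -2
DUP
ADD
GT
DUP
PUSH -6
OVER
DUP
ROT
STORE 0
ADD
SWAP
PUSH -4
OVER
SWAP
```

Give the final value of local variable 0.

PUSH 8  : 8
PUSH 12 : 8 12
MOD     : 8
PUSH 1  : 8 1
POP     : 8
PUSH -2 : 8 -2
DUP     : 8 -2 -2
ADD     : 8 -4
GT      : 1
DUP     : 1 1
PUSH -6 : 1 1 -6
OVER    : 1 1 -6 1
DUP     : 1 1 -6 1 1
ROT     : 1 1 1 1 -6
STORE 0 : 1 1 1 1
ADD     : 1 1 2
SWAP    : 1 2 1
PUSH -4 : 1 2 1 -4
OVER    : 1 2 1 -4 1
SWAP    : 1 2 1 1 -4

-6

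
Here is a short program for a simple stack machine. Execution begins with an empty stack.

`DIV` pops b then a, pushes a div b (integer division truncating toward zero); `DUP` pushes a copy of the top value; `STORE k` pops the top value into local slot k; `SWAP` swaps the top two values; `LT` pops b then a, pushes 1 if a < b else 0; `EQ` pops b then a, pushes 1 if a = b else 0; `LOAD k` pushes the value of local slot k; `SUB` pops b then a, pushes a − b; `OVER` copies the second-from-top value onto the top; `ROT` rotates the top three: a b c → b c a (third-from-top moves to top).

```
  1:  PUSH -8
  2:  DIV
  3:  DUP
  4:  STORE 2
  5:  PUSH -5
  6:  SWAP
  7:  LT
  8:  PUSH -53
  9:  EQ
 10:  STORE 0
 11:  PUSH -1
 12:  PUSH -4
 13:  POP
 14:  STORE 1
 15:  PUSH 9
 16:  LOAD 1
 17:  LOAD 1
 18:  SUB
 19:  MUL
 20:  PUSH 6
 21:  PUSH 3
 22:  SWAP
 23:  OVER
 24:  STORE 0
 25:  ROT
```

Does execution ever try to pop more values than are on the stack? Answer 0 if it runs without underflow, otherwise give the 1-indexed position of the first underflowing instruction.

PUSH -8 → -8
DIV  — needs 2 operands, stack has 1 → underflow

2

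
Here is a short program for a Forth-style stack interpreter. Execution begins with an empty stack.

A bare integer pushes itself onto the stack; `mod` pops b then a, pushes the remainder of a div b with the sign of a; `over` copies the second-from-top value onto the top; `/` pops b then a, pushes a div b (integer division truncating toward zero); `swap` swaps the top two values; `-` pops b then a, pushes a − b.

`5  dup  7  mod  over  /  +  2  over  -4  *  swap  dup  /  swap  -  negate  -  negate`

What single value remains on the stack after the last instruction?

5      → [5]
dup    → [5, 5]
7      → [5, 5, 7]
mod    → [5, 5]
over   → [5, 5, 5]
/      → [5, 1]
+      → [6]
2      → [6, 2]
over   → [6, 2, 6]
-4     → [6, 2, 6, -4]
*      → [6, 2, -24]
swap   → [6, -24, 2]
dup    → [6, -24, 2, 2]
/      → [6, -24, 1]
swap   → [6, 1, -24]
-      → [6, 25]
negate → [6, -25]
-      → [31]
negate → [-31]

-31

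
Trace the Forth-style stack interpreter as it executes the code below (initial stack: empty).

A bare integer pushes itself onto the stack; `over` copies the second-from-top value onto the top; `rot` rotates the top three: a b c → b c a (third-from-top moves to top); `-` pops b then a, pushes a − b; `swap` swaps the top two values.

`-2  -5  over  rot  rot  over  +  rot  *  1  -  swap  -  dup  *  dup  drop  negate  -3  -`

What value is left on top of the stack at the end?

-222

-2     -> [-2]
-5     -> [-2, -5]
over   -> [-2, -5, -2]
rot    -> [-5, -2, -2]
rot    -> [-2, -2, -5]
over   -> [-2, -2, -5, -2]
+      -> [-2, -2, -7]
rot    -> [-2, -7, -2]
*      -> [-2, 14]
1      -> [-2, 14, 1]
-      -> [-2, 13]
swap   -> [13, -2]
-      -> [15]
dup    -> [15, 15]
*      -> [225]
dup    -> [225, 225]
drop   -> [225]
negate -> [-225]
-3     -> [-225, -3]
-      -> [-222]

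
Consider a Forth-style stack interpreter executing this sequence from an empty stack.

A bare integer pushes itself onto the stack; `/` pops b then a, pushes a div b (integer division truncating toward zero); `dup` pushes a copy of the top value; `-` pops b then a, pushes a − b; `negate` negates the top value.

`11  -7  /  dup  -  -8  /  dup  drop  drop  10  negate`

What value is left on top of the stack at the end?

11      11
-7      11 -7
/       -1
dup     -1 -1
-       0
-8      0 -8
/       0
dup     0 0
drop    0
drop    (empty)
10      10
negate  -10

-10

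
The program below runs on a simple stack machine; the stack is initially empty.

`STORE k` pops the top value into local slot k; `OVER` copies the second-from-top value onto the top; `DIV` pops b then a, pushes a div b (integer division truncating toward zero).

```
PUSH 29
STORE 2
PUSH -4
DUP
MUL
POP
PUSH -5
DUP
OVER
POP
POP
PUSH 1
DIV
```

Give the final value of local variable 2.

29

PUSH 29  29
STORE 2  (empty)
PUSH -4  -4
DUP      -4 -4
MUL      16
POP      (empty)
PUSH -5  -5
DUP      -5 -5
OVER     -5 -5 -5
POP      -5 -5
POP      -5
PUSH 1   -5 1
DIV      -5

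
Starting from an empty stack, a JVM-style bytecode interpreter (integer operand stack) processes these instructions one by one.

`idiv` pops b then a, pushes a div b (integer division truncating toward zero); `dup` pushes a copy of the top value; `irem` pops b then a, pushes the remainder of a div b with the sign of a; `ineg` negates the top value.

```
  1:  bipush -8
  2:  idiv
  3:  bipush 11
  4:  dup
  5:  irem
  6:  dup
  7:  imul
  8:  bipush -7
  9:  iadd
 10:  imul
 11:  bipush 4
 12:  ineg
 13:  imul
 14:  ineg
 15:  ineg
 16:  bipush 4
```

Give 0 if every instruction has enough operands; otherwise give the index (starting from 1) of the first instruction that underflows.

2

bipush -8 : [-8]
idiv  — needs 2 operands, stack has 1 → underflow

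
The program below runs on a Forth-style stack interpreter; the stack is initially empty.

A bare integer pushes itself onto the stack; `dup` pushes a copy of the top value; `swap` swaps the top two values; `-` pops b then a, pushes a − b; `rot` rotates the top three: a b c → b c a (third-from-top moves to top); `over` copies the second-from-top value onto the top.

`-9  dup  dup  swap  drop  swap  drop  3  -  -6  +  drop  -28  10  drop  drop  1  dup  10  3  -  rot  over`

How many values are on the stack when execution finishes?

4

-9   : [-9]
dup  : [-9, -9]
dup  : [-9, -9, -9]
swap : [-9, -9, -9]
drop : [-9, -9]
swap : [-9, -9]
drop : [-9]
3    : [-9, 3]
-    : [-12]
-6   : [-12, -6]
+    : [-18]
drop : []
-28  : [-28]
10   : [-28, 10]
drop : [-28]
drop : []
1    : [1]
dup  : [1, 1]
10   : [1, 1, 10]
3    : [1, 1, 10, 3]
-    : [1, 1, 7]
rot  : [1, 7, 1]
over : [1, 7, 1, 7]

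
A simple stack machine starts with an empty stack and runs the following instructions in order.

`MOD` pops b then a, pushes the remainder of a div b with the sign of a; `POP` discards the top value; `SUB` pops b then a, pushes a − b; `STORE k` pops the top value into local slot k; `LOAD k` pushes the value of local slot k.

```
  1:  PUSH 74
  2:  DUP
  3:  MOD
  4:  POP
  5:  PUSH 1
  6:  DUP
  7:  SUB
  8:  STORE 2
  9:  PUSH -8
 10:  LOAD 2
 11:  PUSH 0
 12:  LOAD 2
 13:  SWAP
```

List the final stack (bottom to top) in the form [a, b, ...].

PUSH 74 : 74
DUP     : 74 74
MOD     : 0
POP     : (empty)
PUSH 1  : 1
DUP     : 1 1
SUB     : 0
STORE 2 : (empty)
PUSH -8 : -8
LOAD 2  : -8 0
PUSH 0  : -8 0 0
LOAD 2  : -8 0 0 0
SWAP    : -8 0 0 0

[-8, 0, 0, 0]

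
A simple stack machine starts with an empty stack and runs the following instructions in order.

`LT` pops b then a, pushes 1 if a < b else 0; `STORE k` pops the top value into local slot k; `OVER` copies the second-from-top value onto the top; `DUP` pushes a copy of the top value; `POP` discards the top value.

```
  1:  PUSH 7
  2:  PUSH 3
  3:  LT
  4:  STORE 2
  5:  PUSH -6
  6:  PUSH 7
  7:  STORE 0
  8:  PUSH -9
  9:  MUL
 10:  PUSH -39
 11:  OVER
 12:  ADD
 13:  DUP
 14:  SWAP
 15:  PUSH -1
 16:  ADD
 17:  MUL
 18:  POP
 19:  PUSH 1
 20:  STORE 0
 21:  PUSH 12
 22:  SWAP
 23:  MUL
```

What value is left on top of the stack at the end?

648

PUSH 7   : 7
PUSH 3   : 7 3
LT       : 0
STORE 2  : (empty)
PUSH -6  : -6
PUSH 7   : -6 7
STORE 0  : -6
PUSH -9  : -6 -9
MUL      : 54
PUSH -39 : 54 -39
OVER     : 54 -39 54
ADD      : 54 15
DUP      : 54 15 15
SWAP     : 54 15 15
PUSH -1  : 54 15 15 -1
ADD      : 54 15 14
MUL      : 54 210
POP      : 54
PUSH 1   : 54 1
STORE 0  : 54
PUSH 12  : 54 12
SWAP     : 12 54
MUL      : 648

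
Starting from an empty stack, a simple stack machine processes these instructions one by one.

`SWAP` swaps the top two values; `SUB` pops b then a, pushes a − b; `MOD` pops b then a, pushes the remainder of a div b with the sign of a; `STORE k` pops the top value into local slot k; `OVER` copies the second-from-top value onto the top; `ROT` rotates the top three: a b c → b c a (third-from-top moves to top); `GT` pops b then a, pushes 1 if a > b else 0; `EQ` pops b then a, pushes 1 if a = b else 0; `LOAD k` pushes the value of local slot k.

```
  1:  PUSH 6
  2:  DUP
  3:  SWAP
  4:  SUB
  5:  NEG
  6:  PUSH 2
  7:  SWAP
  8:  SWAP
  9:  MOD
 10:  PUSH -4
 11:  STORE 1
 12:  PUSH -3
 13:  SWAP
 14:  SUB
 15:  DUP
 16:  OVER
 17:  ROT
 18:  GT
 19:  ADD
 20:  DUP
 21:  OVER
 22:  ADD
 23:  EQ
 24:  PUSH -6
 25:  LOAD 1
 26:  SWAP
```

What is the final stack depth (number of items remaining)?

3

PUSH 6  → 6
DUP     → 6 6
SWAP    → 6 6
SUB     → 0
NEG     → 0
PUSH 2  → 0 2
SWAP    → 2 0
SWAP    → 0 2
MOD     → 0
PUSH -4 → 0 -4
STORE 1 → 0
PUSH -3 → 0 -3
SWAP    → -3 0
SUB     → -3
DUP     → -3 -3
OVER    → -3 -3 -3
ROT     → -3 -3 -3
GT      → -3 0
ADD     → -3
DUP     → -3 -3
OVER    → -3 -3 -3
ADD     → -3 -6
EQ      → 0
PUSH -6 → 0 -6
LOAD 1  → 0 -6 -4
SWAP    → 0 -4 -6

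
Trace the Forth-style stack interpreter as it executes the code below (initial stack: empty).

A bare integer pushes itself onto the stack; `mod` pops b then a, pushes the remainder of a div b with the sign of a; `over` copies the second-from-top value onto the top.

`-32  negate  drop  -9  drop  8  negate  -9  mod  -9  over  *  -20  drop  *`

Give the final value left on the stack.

-32    : [-32]
negate : [32]
drop   : []
-9     : [-9]
drop   : []
8      : [8]
negate : [-8]
-9     : [-8, -9]
mod    : [-8]
-9     : [-8, -9]
over   : [-8, -9, -8]
*      : [-8, 72]
-20    : [-8, 72, -20]
drop   : [-8, 72]
*      : [-576]

-576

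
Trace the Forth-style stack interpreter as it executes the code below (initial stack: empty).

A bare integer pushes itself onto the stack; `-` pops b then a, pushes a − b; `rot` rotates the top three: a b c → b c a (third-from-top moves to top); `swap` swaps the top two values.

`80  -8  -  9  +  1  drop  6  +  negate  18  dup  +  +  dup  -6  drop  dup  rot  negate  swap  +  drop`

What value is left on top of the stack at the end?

80     -> 80
-8     -> 80 -8
-      -> 88
9      -> 88 9
+      -> 97
1      -> 97 1
drop   -> 97
6      -> 97 6
+      -> 103
negate -> -103
18     -> -103 18
dup    -> -103 18 18
+      -> -103 36
+      -> -67
dup    -> -67 -67
-6     -> -67 -67 -6
drop   -> -67 -67
dup    -> -67 -67 -67
rot    -> -67 -67 -67
negate -> -67 -67 67
swap   -> -67 67 -67
+      -> -67 0
drop   -> -67

-67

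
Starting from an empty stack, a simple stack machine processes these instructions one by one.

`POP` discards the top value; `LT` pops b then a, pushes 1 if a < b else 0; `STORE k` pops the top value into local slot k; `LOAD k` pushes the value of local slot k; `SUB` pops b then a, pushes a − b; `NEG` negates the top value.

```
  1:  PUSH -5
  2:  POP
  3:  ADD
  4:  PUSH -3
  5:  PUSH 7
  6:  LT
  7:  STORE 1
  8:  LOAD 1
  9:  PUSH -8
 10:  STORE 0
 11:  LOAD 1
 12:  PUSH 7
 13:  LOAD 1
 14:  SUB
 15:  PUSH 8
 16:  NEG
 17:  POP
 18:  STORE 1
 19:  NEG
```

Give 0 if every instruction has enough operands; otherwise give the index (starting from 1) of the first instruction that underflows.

3

PUSH -5 : -5
POP     : (empty)
ADD  — needs 2 operands, stack has 0 → underflow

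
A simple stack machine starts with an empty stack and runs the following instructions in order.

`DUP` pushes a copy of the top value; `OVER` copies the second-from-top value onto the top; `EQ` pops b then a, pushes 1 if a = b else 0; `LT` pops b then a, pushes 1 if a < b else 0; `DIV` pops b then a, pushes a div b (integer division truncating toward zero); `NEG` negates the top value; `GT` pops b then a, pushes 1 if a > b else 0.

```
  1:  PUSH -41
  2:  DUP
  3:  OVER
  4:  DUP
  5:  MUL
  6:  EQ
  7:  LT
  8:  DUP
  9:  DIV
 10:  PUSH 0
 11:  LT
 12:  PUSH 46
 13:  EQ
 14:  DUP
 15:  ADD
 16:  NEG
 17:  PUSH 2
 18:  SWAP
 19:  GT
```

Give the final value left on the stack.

1

PUSH -41  -41
DUP       -41 -41
OVER      -41 -41 -41
DUP       -41 -41 -41 -41
MUL       -41 -41 1681
EQ        -41 0
LT        1
DUP       1 1
DIV       1
PUSH 0    1 0
LT        0
PUSH 46   0 46
EQ        0
DUP       0 0
ADD       0
NEG       0
PUSH 2    0 2
SWAP      2 0
GT        1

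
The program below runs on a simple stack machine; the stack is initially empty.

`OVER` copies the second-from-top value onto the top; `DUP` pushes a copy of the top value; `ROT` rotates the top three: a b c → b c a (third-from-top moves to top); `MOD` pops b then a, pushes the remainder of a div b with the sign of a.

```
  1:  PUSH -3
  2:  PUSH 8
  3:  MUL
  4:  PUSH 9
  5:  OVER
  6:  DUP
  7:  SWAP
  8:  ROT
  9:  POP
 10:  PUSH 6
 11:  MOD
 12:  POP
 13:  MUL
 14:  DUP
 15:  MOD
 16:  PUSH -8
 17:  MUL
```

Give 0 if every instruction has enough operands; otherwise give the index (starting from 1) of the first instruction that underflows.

0

PUSH -3 → [-3]
PUSH 8  → [-3, 8]
MUL     → [-24]
PUSH 9  → [-24, 9]
OVER    → [-24, 9, -24]
DUP     → [-24, 9, -24, -24]
SWAP    → [-24, 9, -24, -24]
ROT     → [-24, -24, -24, 9]
POP     → [-24, -24, -24]
PUSH 6  → [-24, -24, -24, 6]
MOD     → [-24, -24, 0]
POP     → [-24, -24]
MUL     → [576]
DUP     → [576, 576]
MOD     → [0]
PUSH -8 → [0, -8]
MUL     → [0]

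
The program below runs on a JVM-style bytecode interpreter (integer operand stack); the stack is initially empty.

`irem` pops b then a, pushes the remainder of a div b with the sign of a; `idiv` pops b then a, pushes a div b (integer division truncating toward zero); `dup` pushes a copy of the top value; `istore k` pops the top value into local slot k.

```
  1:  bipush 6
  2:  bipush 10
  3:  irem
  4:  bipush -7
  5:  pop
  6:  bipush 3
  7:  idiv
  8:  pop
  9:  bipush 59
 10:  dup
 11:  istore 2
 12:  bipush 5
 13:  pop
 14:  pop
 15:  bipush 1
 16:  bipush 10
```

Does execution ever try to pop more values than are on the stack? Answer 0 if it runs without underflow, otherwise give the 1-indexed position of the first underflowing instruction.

0

bipush 6  → 6
bipush 10 → 6 10
irem      → 6
bipush -7 → 6 -7
pop       → 6
bipush 3  → 6 3
idiv      → 2
pop       → (empty)
bipush 59 → 59
dup       → 59 59
istore 2  → 59
bipush 5  → 59 5
pop       → 59
pop       → (empty)
bipush 1  → 1
bipush 10 → 1 10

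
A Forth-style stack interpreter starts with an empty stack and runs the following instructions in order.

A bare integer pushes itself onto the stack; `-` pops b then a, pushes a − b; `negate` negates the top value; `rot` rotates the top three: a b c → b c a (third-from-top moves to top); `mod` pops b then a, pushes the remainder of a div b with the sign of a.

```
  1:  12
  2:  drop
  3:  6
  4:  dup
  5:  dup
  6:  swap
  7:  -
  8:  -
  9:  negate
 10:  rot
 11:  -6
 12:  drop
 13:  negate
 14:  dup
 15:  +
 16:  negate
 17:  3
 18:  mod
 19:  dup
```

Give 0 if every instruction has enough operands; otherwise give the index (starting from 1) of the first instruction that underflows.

10

12     -> 12
drop   -> (empty)
6      -> 6
dup    -> 6 6
dup    -> 6 6 6
swap   -> 6 6 6
-      -> 6 0
-      -> 6
negate -> -6
rot  — needs 3 operands, stack has 1 → underflow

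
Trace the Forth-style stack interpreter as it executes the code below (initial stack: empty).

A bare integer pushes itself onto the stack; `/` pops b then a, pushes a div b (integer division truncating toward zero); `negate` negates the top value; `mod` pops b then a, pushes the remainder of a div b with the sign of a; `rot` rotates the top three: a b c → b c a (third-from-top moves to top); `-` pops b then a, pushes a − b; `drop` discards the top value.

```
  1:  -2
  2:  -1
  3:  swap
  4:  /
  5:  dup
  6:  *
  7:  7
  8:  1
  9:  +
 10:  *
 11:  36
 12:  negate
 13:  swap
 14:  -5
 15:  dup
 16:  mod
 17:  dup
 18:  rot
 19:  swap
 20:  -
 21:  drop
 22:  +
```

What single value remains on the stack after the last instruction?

-2     : -2
-1     : -2 -1
swap   : -1 -2
/      : 0
dup    : 0 0
*      : 0
7      : 0 7
1      : 0 7 1
+      : 0 8
*      : 0
36     : 0 36
negate : 0 -36
swap   : -36 0
-5     : -36 0 -5
dup    : -36 0 -5 -5
mod    : -36 0 0
dup    : -36 0 0 0
rot    : -36 0 0 0
swap   : -36 0 0 0
-      : -36 0 0
drop   : -36 0
+      : -36

-36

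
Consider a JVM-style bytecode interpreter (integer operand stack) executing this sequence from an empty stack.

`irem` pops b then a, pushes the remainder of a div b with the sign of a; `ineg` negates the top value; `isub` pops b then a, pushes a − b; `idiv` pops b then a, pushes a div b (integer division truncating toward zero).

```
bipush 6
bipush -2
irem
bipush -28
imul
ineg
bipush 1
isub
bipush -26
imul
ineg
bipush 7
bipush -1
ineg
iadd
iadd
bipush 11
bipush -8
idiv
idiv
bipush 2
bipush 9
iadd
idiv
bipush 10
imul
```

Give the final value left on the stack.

bipush 6   : 6
bipush -2  : 6 -2
irem       : 0
bipush -28 : 0 -28
imul       : 0
ineg       : 0
bipush 1   : 0 1
isub       : -1
bipush -26 : -1 -26
imul       : 26
ineg       : -26
bipush 7   : -26 7
bipush -1  : -26 7 -1
ineg       : -26 7 1
iadd       : -26 8
iadd       : -18
bipush 11  : -18 11
bipush -8  : -18 11 -8
idiv       : -18 -1
idiv       : 18
bipush 2   : 18 2
bipush 9   : 18 2 9
iadd       : 18 11
idiv       : 1
bipush 10  : 1 10
imul       : 10

10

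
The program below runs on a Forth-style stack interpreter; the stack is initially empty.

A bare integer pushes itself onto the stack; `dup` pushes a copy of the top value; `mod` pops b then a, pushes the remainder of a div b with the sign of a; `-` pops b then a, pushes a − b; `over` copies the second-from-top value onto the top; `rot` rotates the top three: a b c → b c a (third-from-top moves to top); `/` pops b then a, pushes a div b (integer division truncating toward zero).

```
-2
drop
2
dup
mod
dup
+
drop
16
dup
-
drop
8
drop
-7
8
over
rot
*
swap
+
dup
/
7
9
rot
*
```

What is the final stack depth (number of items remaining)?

-2   -> -2
drop -> (empty)
2    -> 2
dup  -> 2 2
mod  -> 0
dup  -> 0 0
+    -> 0
drop -> (empty)
16   -> 16
dup  -> 16 16
-    -> 0
drop -> (empty)
8    -> 8
drop -> (empty)
-7   -> -7
8    -> -7 8
over -> -7 8 -7
rot  -> 8 -7 -7
*    -> 8 49
swap -> 49 8
+    -> 57
dup  -> 57 57
/    -> 1
7    -> 1 7
9    -> 1 7 9
rot  -> 7 9 1
*    -> 7 9

2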